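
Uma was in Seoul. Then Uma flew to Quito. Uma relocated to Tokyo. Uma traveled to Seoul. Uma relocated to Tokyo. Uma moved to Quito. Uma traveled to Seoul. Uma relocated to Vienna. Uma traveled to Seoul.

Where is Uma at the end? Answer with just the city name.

Answer: Seoul

Derivation:
Tracking Uma's location:
Start: Uma is in Seoul.
After move 1: Seoul -> Quito. Uma is in Quito.
After move 2: Quito -> Tokyo. Uma is in Tokyo.
After move 3: Tokyo -> Seoul. Uma is in Seoul.
After move 4: Seoul -> Tokyo. Uma is in Tokyo.
After move 5: Tokyo -> Quito. Uma is in Quito.
After move 6: Quito -> Seoul. Uma is in Seoul.
After move 7: Seoul -> Vienna. Uma is in Vienna.
After move 8: Vienna -> Seoul. Uma is in Seoul.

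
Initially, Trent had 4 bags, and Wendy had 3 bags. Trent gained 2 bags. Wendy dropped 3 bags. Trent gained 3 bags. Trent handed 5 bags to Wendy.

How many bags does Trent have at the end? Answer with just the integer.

Answer: 4

Derivation:
Tracking counts step by step:
Start: Trent=4, Wendy=3
Event 1 (Trent +2): Trent: 4 -> 6. State: Trent=6, Wendy=3
Event 2 (Wendy -3): Wendy: 3 -> 0. State: Trent=6, Wendy=0
Event 3 (Trent +3): Trent: 6 -> 9. State: Trent=9, Wendy=0
Event 4 (Trent -> Wendy, 5): Trent: 9 -> 4, Wendy: 0 -> 5. State: Trent=4, Wendy=5

Trent's final count: 4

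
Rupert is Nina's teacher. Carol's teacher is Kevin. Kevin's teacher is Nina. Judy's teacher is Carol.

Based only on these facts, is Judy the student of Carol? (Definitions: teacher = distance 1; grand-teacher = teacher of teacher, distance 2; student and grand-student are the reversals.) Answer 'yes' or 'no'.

Answer: yes

Derivation:
Reconstructing the teacher chain from the given facts:
  Rupert -> Nina -> Kevin -> Carol -> Judy
(each arrow means 'teacher of the next')
Positions in the chain (0 = top):
  position of Rupert: 0
  position of Nina: 1
  position of Kevin: 2
  position of Carol: 3
  position of Judy: 4

Judy is at position 4, Carol is at position 3; signed distance (j - i) = -1.
'student' requires j - i = -1. Actual distance is -1, so the relation HOLDS.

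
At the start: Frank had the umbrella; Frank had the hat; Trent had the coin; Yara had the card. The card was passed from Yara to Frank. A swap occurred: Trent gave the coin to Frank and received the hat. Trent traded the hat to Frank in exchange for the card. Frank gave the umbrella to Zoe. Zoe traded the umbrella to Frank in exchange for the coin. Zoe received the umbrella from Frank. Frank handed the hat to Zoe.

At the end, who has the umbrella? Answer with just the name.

Answer: Zoe

Derivation:
Tracking all object holders:
Start: umbrella:Frank, hat:Frank, coin:Trent, card:Yara
Event 1 (give card: Yara -> Frank). State: umbrella:Frank, hat:Frank, coin:Trent, card:Frank
Event 2 (swap coin<->hat: now coin:Frank, hat:Trent). State: umbrella:Frank, hat:Trent, coin:Frank, card:Frank
Event 3 (swap hat<->card: now hat:Frank, card:Trent). State: umbrella:Frank, hat:Frank, coin:Frank, card:Trent
Event 4 (give umbrella: Frank -> Zoe). State: umbrella:Zoe, hat:Frank, coin:Frank, card:Trent
Event 5 (swap umbrella<->coin: now umbrella:Frank, coin:Zoe). State: umbrella:Frank, hat:Frank, coin:Zoe, card:Trent
Event 6 (give umbrella: Frank -> Zoe). State: umbrella:Zoe, hat:Frank, coin:Zoe, card:Trent
Event 7 (give hat: Frank -> Zoe). State: umbrella:Zoe, hat:Zoe, coin:Zoe, card:Trent

Final state: umbrella:Zoe, hat:Zoe, coin:Zoe, card:Trent
The umbrella is held by Zoe.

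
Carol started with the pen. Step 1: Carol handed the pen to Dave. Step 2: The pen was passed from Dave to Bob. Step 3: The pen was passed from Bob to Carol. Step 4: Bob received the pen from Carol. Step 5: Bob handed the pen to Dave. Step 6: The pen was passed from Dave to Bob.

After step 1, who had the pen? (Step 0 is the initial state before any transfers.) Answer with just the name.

Answer: Dave

Derivation:
Tracking the pen holder through step 1:
After step 0 (start): Carol
After step 1: Dave

At step 1, the holder is Dave.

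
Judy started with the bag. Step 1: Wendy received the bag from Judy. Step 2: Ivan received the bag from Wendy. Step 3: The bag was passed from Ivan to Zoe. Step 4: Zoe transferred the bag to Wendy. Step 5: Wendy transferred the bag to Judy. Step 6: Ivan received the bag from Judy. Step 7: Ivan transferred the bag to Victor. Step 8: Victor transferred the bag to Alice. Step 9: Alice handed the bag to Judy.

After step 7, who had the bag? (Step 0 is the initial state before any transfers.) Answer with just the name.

Tracking the bag holder through step 7:
After step 0 (start): Judy
After step 1: Wendy
After step 2: Ivan
After step 3: Zoe
After step 4: Wendy
After step 5: Judy
After step 6: Ivan
After step 7: Victor

At step 7, the holder is Victor.

Answer: Victor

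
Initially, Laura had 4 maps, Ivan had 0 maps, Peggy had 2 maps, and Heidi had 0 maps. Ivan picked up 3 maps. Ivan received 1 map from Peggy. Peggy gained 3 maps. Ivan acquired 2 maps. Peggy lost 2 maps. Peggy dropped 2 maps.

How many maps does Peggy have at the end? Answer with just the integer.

Tracking counts step by step:
Start: Laura=4, Ivan=0, Peggy=2, Heidi=0
Event 1 (Ivan +3): Ivan: 0 -> 3. State: Laura=4, Ivan=3, Peggy=2, Heidi=0
Event 2 (Peggy -> Ivan, 1): Peggy: 2 -> 1, Ivan: 3 -> 4. State: Laura=4, Ivan=4, Peggy=1, Heidi=0
Event 3 (Peggy +3): Peggy: 1 -> 4. State: Laura=4, Ivan=4, Peggy=4, Heidi=0
Event 4 (Ivan +2): Ivan: 4 -> 6. State: Laura=4, Ivan=6, Peggy=4, Heidi=0
Event 5 (Peggy -2): Peggy: 4 -> 2. State: Laura=4, Ivan=6, Peggy=2, Heidi=0
Event 6 (Peggy -2): Peggy: 2 -> 0. State: Laura=4, Ivan=6, Peggy=0, Heidi=0

Peggy's final count: 0

Answer: 0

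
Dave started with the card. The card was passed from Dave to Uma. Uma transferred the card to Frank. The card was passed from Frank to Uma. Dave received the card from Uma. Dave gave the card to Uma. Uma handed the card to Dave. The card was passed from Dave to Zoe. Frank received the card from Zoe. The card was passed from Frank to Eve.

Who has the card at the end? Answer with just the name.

Tracking the card through each event:
Start: Dave has the card.
After event 1: Uma has the card.
After event 2: Frank has the card.
After event 3: Uma has the card.
After event 4: Dave has the card.
After event 5: Uma has the card.
After event 6: Dave has the card.
After event 7: Zoe has the card.
After event 8: Frank has the card.
After event 9: Eve has the card.

Answer: Eve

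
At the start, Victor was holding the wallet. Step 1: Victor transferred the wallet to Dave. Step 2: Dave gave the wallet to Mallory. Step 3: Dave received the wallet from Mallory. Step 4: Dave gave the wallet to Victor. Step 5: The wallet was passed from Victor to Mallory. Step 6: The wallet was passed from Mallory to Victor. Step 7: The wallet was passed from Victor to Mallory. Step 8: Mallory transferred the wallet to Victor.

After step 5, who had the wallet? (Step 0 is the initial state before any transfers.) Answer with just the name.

Tracking the wallet holder through step 5:
After step 0 (start): Victor
After step 1: Dave
After step 2: Mallory
After step 3: Dave
After step 4: Victor
After step 5: Mallory

At step 5, the holder is Mallory.

Answer: Mallory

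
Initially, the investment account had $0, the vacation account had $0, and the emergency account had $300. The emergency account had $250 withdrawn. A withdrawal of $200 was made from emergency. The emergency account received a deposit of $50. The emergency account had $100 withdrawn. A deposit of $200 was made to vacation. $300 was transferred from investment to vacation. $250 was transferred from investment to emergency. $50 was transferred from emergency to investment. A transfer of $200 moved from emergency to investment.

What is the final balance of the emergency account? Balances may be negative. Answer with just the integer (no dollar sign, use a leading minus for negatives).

Tracking account balances step by step:
Start: investment=0, vacation=0, emergency=300
Event 1 (withdraw 250 from emergency): emergency: 300 - 250 = 50. Balances: investment=0, vacation=0, emergency=50
Event 2 (withdraw 200 from emergency): emergency: 50 - 200 = -150. Balances: investment=0, vacation=0, emergency=-150
Event 3 (deposit 50 to emergency): emergency: -150 + 50 = -100. Balances: investment=0, vacation=0, emergency=-100
Event 4 (withdraw 100 from emergency): emergency: -100 - 100 = -200. Balances: investment=0, vacation=0, emergency=-200
Event 5 (deposit 200 to vacation): vacation: 0 + 200 = 200. Balances: investment=0, vacation=200, emergency=-200
Event 6 (transfer 300 investment -> vacation): investment: 0 - 300 = -300, vacation: 200 + 300 = 500. Balances: investment=-300, vacation=500, emergency=-200
Event 7 (transfer 250 investment -> emergency): investment: -300 - 250 = -550, emergency: -200 + 250 = 50. Balances: investment=-550, vacation=500, emergency=50
Event 8 (transfer 50 emergency -> investment): emergency: 50 - 50 = 0, investment: -550 + 50 = -500. Balances: investment=-500, vacation=500, emergency=0
Event 9 (transfer 200 emergency -> investment): emergency: 0 - 200 = -200, investment: -500 + 200 = -300. Balances: investment=-300, vacation=500, emergency=-200

Final balance of emergency: -200

Answer: -200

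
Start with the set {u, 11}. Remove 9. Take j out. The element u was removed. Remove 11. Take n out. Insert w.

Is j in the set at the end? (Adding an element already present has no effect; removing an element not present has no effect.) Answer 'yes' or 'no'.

Tracking the set through each operation:
Start: {11, u}
Event 1 (remove 9): not present, no change. Set: {11, u}
Event 2 (remove j): not present, no change. Set: {11, u}
Event 3 (remove u): removed. Set: {11}
Event 4 (remove 11): removed. Set: {}
Event 5 (remove n): not present, no change. Set: {}
Event 6 (add w): added. Set: {w}

Final set: {w} (size 1)
j is NOT in the final set.

Answer: no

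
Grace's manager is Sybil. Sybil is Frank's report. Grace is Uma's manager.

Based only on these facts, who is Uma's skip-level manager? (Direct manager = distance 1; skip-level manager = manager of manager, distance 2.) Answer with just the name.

Answer: Sybil

Derivation:
Reconstructing the manager chain from the given facts:
  Frank -> Sybil -> Grace -> Uma
(each arrow means 'manager of the next')
Positions in the chain (0 = top):
  position of Frank: 0
  position of Sybil: 1
  position of Grace: 2
  position of Uma: 3

Uma is at position 3; the skip-level manager is 2 steps up the chain, i.e. position 1: Sybil.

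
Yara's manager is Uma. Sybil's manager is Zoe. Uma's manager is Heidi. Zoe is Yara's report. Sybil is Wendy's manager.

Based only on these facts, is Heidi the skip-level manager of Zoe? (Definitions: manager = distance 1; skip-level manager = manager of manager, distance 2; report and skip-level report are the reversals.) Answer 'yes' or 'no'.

Reconstructing the manager chain from the given facts:
  Heidi -> Uma -> Yara -> Zoe -> Sybil -> Wendy
(each arrow means 'manager of the next')
Positions in the chain (0 = top):
  position of Heidi: 0
  position of Uma: 1
  position of Yara: 2
  position of Zoe: 3
  position of Sybil: 4
  position of Wendy: 5

Heidi is at position 0, Zoe is at position 3; signed distance (j - i) = 3.
'skip-level manager' requires j - i = 2. Actual distance is 3, so the relation does NOT hold.

Answer: no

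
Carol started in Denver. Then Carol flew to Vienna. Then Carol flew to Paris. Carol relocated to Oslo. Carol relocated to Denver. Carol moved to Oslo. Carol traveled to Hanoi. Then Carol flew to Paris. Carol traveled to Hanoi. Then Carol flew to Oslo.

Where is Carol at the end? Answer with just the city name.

Answer: Oslo

Derivation:
Tracking Carol's location:
Start: Carol is in Denver.
After move 1: Denver -> Vienna. Carol is in Vienna.
After move 2: Vienna -> Paris. Carol is in Paris.
After move 3: Paris -> Oslo. Carol is in Oslo.
After move 4: Oslo -> Denver. Carol is in Denver.
After move 5: Denver -> Oslo. Carol is in Oslo.
After move 6: Oslo -> Hanoi. Carol is in Hanoi.
After move 7: Hanoi -> Paris. Carol is in Paris.
After move 8: Paris -> Hanoi. Carol is in Hanoi.
After move 9: Hanoi -> Oslo. Carol is in Oslo.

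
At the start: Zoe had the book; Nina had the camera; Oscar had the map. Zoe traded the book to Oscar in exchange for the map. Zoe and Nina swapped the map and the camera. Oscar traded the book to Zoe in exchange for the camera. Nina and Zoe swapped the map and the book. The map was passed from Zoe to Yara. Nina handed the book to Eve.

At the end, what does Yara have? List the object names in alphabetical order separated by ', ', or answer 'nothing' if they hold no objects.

Answer: map

Derivation:
Tracking all object holders:
Start: book:Zoe, camera:Nina, map:Oscar
Event 1 (swap book<->map: now book:Oscar, map:Zoe). State: book:Oscar, camera:Nina, map:Zoe
Event 2 (swap map<->camera: now map:Nina, camera:Zoe). State: book:Oscar, camera:Zoe, map:Nina
Event 3 (swap book<->camera: now book:Zoe, camera:Oscar). State: book:Zoe, camera:Oscar, map:Nina
Event 4 (swap map<->book: now map:Zoe, book:Nina). State: book:Nina, camera:Oscar, map:Zoe
Event 5 (give map: Zoe -> Yara). State: book:Nina, camera:Oscar, map:Yara
Event 6 (give book: Nina -> Eve). State: book:Eve, camera:Oscar, map:Yara

Final state: book:Eve, camera:Oscar, map:Yara
Yara holds: map.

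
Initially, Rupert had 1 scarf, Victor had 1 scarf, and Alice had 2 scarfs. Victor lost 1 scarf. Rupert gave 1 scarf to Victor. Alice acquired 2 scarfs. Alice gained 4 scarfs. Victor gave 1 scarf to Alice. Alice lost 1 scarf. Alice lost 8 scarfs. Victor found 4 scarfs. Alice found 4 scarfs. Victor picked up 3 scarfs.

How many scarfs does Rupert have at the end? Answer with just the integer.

Answer: 0

Derivation:
Tracking counts step by step:
Start: Rupert=1, Victor=1, Alice=2
Event 1 (Victor -1): Victor: 1 -> 0. State: Rupert=1, Victor=0, Alice=2
Event 2 (Rupert -> Victor, 1): Rupert: 1 -> 0, Victor: 0 -> 1. State: Rupert=0, Victor=1, Alice=2
Event 3 (Alice +2): Alice: 2 -> 4. State: Rupert=0, Victor=1, Alice=4
Event 4 (Alice +4): Alice: 4 -> 8. State: Rupert=0, Victor=1, Alice=8
Event 5 (Victor -> Alice, 1): Victor: 1 -> 0, Alice: 8 -> 9. State: Rupert=0, Victor=0, Alice=9
Event 6 (Alice -1): Alice: 9 -> 8. State: Rupert=0, Victor=0, Alice=8
Event 7 (Alice -8): Alice: 8 -> 0. State: Rupert=0, Victor=0, Alice=0
Event 8 (Victor +4): Victor: 0 -> 4. State: Rupert=0, Victor=4, Alice=0
Event 9 (Alice +4): Alice: 0 -> 4. State: Rupert=0, Victor=4, Alice=4
Event 10 (Victor +3): Victor: 4 -> 7. State: Rupert=0, Victor=7, Alice=4

Rupert's final count: 0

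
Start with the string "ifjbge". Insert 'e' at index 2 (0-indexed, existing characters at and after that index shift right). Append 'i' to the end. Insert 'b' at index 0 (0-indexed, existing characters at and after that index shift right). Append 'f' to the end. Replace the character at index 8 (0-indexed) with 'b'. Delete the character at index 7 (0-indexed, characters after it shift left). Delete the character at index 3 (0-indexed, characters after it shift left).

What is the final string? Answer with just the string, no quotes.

Applying each edit step by step:
Start: "ifjbge"
Op 1 (insert 'e' at idx 2): "ifjbge" -> "ifejbge"
Op 2 (append 'i'): "ifejbge" -> "ifejbgei"
Op 3 (insert 'b' at idx 0): "ifejbgei" -> "bifejbgei"
Op 4 (append 'f'): "bifejbgei" -> "bifejbgeif"
Op 5 (replace idx 8: 'i' -> 'b'): "bifejbgeif" -> "bifejbgebf"
Op 6 (delete idx 7 = 'e'): "bifejbgebf" -> "bifejbgbf"
Op 7 (delete idx 3 = 'e'): "bifejbgbf" -> "bifjbgbf"

Answer: bifjbgbf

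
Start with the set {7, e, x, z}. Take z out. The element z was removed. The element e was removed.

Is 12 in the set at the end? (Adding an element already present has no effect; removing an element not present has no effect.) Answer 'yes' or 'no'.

Answer: no

Derivation:
Tracking the set through each operation:
Start: {7, e, x, z}
Event 1 (remove z): removed. Set: {7, e, x}
Event 2 (remove z): not present, no change. Set: {7, e, x}
Event 3 (remove e): removed. Set: {7, x}

Final set: {7, x} (size 2)
12 is NOT in the final set.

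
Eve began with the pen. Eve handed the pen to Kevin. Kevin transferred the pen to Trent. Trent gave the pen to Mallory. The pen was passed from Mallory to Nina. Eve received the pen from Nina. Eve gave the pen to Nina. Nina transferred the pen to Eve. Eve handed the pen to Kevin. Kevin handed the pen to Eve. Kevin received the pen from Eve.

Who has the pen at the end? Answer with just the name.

Answer: Kevin

Derivation:
Tracking the pen through each event:
Start: Eve has the pen.
After event 1: Kevin has the pen.
After event 2: Trent has the pen.
After event 3: Mallory has the pen.
After event 4: Nina has the pen.
After event 5: Eve has the pen.
After event 6: Nina has the pen.
After event 7: Eve has the pen.
After event 8: Kevin has the pen.
After event 9: Eve has the pen.
After event 10: Kevin has the pen.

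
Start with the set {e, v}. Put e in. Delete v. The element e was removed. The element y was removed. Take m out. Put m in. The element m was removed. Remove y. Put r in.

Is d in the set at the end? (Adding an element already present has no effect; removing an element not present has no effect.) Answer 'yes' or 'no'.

Answer: no

Derivation:
Tracking the set through each operation:
Start: {e, v}
Event 1 (add e): already present, no change. Set: {e, v}
Event 2 (remove v): removed. Set: {e}
Event 3 (remove e): removed. Set: {}
Event 4 (remove y): not present, no change. Set: {}
Event 5 (remove m): not present, no change. Set: {}
Event 6 (add m): added. Set: {m}
Event 7 (remove m): removed. Set: {}
Event 8 (remove y): not present, no change. Set: {}
Event 9 (add r): added. Set: {r}

Final set: {r} (size 1)
d is NOT in the final set.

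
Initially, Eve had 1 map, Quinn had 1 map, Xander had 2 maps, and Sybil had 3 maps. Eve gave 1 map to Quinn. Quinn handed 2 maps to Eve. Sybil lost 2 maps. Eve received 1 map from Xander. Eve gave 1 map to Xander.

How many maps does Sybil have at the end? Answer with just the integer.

Tracking counts step by step:
Start: Eve=1, Quinn=1, Xander=2, Sybil=3
Event 1 (Eve -> Quinn, 1): Eve: 1 -> 0, Quinn: 1 -> 2. State: Eve=0, Quinn=2, Xander=2, Sybil=3
Event 2 (Quinn -> Eve, 2): Quinn: 2 -> 0, Eve: 0 -> 2. State: Eve=2, Quinn=0, Xander=2, Sybil=3
Event 3 (Sybil -2): Sybil: 3 -> 1. State: Eve=2, Quinn=0, Xander=2, Sybil=1
Event 4 (Xander -> Eve, 1): Xander: 2 -> 1, Eve: 2 -> 3. State: Eve=3, Quinn=0, Xander=1, Sybil=1
Event 5 (Eve -> Xander, 1): Eve: 3 -> 2, Xander: 1 -> 2. State: Eve=2, Quinn=0, Xander=2, Sybil=1

Sybil's final count: 1

Answer: 1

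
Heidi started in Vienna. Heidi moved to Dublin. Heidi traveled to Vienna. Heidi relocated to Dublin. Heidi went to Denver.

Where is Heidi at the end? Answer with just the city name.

Answer: Denver

Derivation:
Tracking Heidi's location:
Start: Heidi is in Vienna.
After move 1: Vienna -> Dublin. Heidi is in Dublin.
After move 2: Dublin -> Vienna. Heidi is in Vienna.
After move 3: Vienna -> Dublin. Heidi is in Dublin.
After move 4: Dublin -> Denver. Heidi is in Denver.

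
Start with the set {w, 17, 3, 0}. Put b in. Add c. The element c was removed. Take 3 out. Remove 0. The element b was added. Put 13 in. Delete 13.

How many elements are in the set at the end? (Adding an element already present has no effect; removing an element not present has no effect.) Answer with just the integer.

Answer: 3

Derivation:
Tracking the set through each operation:
Start: {0, 17, 3, w}
Event 1 (add b): added. Set: {0, 17, 3, b, w}
Event 2 (add c): added. Set: {0, 17, 3, b, c, w}
Event 3 (remove c): removed. Set: {0, 17, 3, b, w}
Event 4 (remove 3): removed. Set: {0, 17, b, w}
Event 5 (remove 0): removed. Set: {17, b, w}
Event 6 (add b): already present, no change. Set: {17, b, w}
Event 7 (add 13): added. Set: {13, 17, b, w}
Event 8 (remove 13): removed. Set: {17, b, w}

Final set: {17, b, w} (size 3)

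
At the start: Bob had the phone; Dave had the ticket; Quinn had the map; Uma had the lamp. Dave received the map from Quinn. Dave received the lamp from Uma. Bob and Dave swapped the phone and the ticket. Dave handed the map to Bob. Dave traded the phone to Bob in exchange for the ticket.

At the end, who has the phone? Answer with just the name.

Answer: Bob

Derivation:
Tracking all object holders:
Start: phone:Bob, ticket:Dave, map:Quinn, lamp:Uma
Event 1 (give map: Quinn -> Dave). State: phone:Bob, ticket:Dave, map:Dave, lamp:Uma
Event 2 (give lamp: Uma -> Dave). State: phone:Bob, ticket:Dave, map:Dave, lamp:Dave
Event 3 (swap phone<->ticket: now phone:Dave, ticket:Bob). State: phone:Dave, ticket:Bob, map:Dave, lamp:Dave
Event 4 (give map: Dave -> Bob). State: phone:Dave, ticket:Bob, map:Bob, lamp:Dave
Event 5 (swap phone<->ticket: now phone:Bob, ticket:Dave). State: phone:Bob, ticket:Dave, map:Bob, lamp:Dave

Final state: phone:Bob, ticket:Dave, map:Bob, lamp:Dave
The phone is held by Bob.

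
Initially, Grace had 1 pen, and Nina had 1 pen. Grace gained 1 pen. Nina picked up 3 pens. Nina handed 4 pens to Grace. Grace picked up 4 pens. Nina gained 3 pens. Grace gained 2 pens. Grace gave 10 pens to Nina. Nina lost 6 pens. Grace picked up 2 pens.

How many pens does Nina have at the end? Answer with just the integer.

Tracking counts step by step:
Start: Grace=1, Nina=1
Event 1 (Grace +1): Grace: 1 -> 2. State: Grace=2, Nina=1
Event 2 (Nina +3): Nina: 1 -> 4. State: Grace=2, Nina=4
Event 3 (Nina -> Grace, 4): Nina: 4 -> 0, Grace: 2 -> 6. State: Grace=6, Nina=0
Event 4 (Grace +4): Grace: 6 -> 10. State: Grace=10, Nina=0
Event 5 (Nina +3): Nina: 0 -> 3. State: Grace=10, Nina=3
Event 6 (Grace +2): Grace: 10 -> 12. State: Grace=12, Nina=3
Event 7 (Grace -> Nina, 10): Grace: 12 -> 2, Nina: 3 -> 13. State: Grace=2, Nina=13
Event 8 (Nina -6): Nina: 13 -> 7. State: Grace=2, Nina=7
Event 9 (Grace +2): Grace: 2 -> 4. State: Grace=4, Nina=7

Nina's final count: 7

Answer: 7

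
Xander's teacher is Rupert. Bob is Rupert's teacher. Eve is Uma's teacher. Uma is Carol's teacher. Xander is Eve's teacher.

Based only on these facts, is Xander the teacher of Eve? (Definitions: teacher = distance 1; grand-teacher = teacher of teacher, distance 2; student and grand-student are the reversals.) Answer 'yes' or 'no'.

Reconstructing the teacher chain from the given facts:
  Bob -> Rupert -> Xander -> Eve -> Uma -> Carol
(each arrow means 'teacher of the next')
Positions in the chain (0 = top):
  position of Bob: 0
  position of Rupert: 1
  position of Xander: 2
  position of Eve: 3
  position of Uma: 4
  position of Carol: 5

Xander is at position 2, Eve is at position 3; signed distance (j - i) = 1.
'teacher' requires j - i = 1. Actual distance is 1, so the relation HOLDS.

Answer: yes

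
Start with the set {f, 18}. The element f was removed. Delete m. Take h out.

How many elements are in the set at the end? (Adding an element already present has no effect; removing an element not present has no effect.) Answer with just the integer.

Tracking the set through each operation:
Start: {18, f}
Event 1 (remove f): removed. Set: {18}
Event 2 (remove m): not present, no change. Set: {18}
Event 3 (remove h): not present, no change. Set: {18}

Final set: {18} (size 1)

Answer: 1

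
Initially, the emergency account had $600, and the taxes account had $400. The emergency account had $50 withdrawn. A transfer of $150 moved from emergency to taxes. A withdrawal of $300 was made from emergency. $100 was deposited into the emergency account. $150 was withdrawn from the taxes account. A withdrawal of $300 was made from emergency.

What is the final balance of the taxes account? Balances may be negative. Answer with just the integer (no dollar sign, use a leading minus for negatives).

Tracking account balances step by step:
Start: emergency=600, taxes=400
Event 1 (withdraw 50 from emergency): emergency: 600 - 50 = 550. Balances: emergency=550, taxes=400
Event 2 (transfer 150 emergency -> taxes): emergency: 550 - 150 = 400, taxes: 400 + 150 = 550. Balances: emergency=400, taxes=550
Event 3 (withdraw 300 from emergency): emergency: 400 - 300 = 100. Balances: emergency=100, taxes=550
Event 4 (deposit 100 to emergency): emergency: 100 + 100 = 200. Balances: emergency=200, taxes=550
Event 5 (withdraw 150 from taxes): taxes: 550 - 150 = 400. Balances: emergency=200, taxes=400
Event 6 (withdraw 300 from emergency): emergency: 200 - 300 = -100. Balances: emergency=-100, taxes=400

Final balance of taxes: 400

Answer: 400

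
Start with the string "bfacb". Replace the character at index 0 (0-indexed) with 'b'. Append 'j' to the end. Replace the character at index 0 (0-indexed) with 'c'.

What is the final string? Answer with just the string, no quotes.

Applying each edit step by step:
Start: "bfacb"
Op 1 (replace idx 0: 'b' -> 'b'): "bfacb" -> "bfacb"
Op 2 (append 'j'): "bfacb" -> "bfacbj"
Op 3 (replace idx 0: 'b' -> 'c'): "bfacbj" -> "cfacbj"

Answer: cfacbj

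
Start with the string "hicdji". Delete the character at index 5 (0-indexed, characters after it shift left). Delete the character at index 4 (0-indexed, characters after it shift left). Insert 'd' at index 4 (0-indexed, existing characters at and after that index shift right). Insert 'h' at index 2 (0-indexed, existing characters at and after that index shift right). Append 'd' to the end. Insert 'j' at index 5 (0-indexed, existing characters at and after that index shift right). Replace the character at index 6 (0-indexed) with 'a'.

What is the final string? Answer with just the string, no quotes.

Applying each edit step by step:
Start: "hicdji"
Op 1 (delete idx 5 = 'i'): "hicdji" -> "hicdj"
Op 2 (delete idx 4 = 'j'): "hicdj" -> "hicd"
Op 3 (insert 'd' at idx 4): "hicd" -> "hicdd"
Op 4 (insert 'h' at idx 2): "hicdd" -> "hihcdd"
Op 5 (append 'd'): "hihcdd" -> "hihcddd"
Op 6 (insert 'j' at idx 5): "hihcddd" -> "hihcdjdd"
Op 7 (replace idx 6: 'd' -> 'a'): "hihcdjdd" -> "hihcdjad"

Answer: hihcdjad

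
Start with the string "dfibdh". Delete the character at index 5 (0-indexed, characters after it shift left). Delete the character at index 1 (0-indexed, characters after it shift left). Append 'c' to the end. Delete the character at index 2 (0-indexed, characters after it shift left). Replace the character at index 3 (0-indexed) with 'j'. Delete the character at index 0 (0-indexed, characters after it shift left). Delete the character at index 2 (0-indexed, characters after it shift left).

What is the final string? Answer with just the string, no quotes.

Applying each edit step by step:
Start: "dfibdh"
Op 1 (delete idx 5 = 'h'): "dfibdh" -> "dfibd"
Op 2 (delete idx 1 = 'f'): "dfibd" -> "dibd"
Op 3 (append 'c'): "dibd" -> "dibdc"
Op 4 (delete idx 2 = 'b'): "dibdc" -> "didc"
Op 5 (replace idx 3: 'c' -> 'j'): "didc" -> "didj"
Op 6 (delete idx 0 = 'd'): "didj" -> "idj"
Op 7 (delete idx 2 = 'j'): "idj" -> "id"

Answer: id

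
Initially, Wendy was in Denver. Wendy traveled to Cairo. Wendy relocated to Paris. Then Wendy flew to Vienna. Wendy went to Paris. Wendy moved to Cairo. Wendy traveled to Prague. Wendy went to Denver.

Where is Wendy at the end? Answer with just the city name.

Tracking Wendy's location:
Start: Wendy is in Denver.
After move 1: Denver -> Cairo. Wendy is in Cairo.
After move 2: Cairo -> Paris. Wendy is in Paris.
After move 3: Paris -> Vienna. Wendy is in Vienna.
After move 4: Vienna -> Paris. Wendy is in Paris.
After move 5: Paris -> Cairo. Wendy is in Cairo.
After move 6: Cairo -> Prague. Wendy is in Prague.
After move 7: Prague -> Denver. Wendy is in Denver.

Answer: Denver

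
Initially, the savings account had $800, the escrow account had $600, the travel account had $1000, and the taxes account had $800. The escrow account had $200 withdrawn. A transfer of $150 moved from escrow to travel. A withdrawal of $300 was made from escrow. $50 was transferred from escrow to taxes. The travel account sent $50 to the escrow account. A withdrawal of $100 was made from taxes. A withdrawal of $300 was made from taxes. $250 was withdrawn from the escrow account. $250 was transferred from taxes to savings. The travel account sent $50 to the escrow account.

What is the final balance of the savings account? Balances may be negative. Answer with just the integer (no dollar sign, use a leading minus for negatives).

Answer: 1050

Derivation:
Tracking account balances step by step:
Start: savings=800, escrow=600, travel=1000, taxes=800
Event 1 (withdraw 200 from escrow): escrow: 600 - 200 = 400. Balances: savings=800, escrow=400, travel=1000, taxes=800
Event 2 (transfer 150 escrow -> travel): escrow: 400 - 150 = 250, travel: 1000 + 150 = 1150. Balances: savings=800, escrow=250, travel=1150, taxes=800
Event 3 (withdraw 300 from escrow): escrow: 250 - 300 = -50. Balances: savings=800, escrow=-50, travel=1150, taxes=800
Event 4 (transfer 50 escrow -> taxes): escrow: -50 - 50 = -100, taxes: 800 + 50 = 850. Balances: savings=800, escrow=-100, travel=1150, taxes=850
Event 5 (transfer 50 travel -> escrow): travel: 1150 - 50 = 1100, escrow: -100 + 50 = -50. Balances: savings=800, escrow=-50, travel=1100, taxes=850
Event 6 (withdraw 100 from taxes): taxes: 850 - 100 = 750. Balances: savings=800, escrow=-50, travel=1100, taxes=750
Event 7 (withdraw 300 from taxes): taxes: 750 - 300 = 450. Balances: savings=800, escrow=-50, travel=1100, taxes=450
Event 8 (withdraw 250 from escrow): escrow: -50 - 250 = -300. Balances: savings=800, escrow=-300, travel=1100, taxes=450
Event 9 (transfer 250 taxes -> savings): taxes: 450 - 250 = 200, savings: 800 + 250 = 1050. Balances: savings=1050, escrow=-300, travel=1100, taxes=200
Event 10 (transfer 50 travel -> escrow): travel: 1100 - 50 = 1050, escrow: -300 + 50 = -250. Balances: savings=1050, escrow=-250, travel=1050, taxes=200

Final balance of savings: 1050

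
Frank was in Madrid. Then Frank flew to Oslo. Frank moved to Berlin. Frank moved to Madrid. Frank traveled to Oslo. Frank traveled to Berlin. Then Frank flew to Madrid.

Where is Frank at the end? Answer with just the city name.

Answer: Madrid

Derivation:
Tracking Frank's location:
Start: Frank is in Madrid.
After move 1: Madrid -> Oslo. Frank is in Oslo.
After move 2: Oslo -> Berlin. Frank is in Berlin.
After move 3: Berlin -> Madrid. Frank is in Madrid.
After move 4: Madrid -> Oslo. Frank is in Oslo.
After move 5: Oslo -> Berlin. Frank is in Berlin.
After move 6: Berlin -> Madrid. Frank is in Madrid.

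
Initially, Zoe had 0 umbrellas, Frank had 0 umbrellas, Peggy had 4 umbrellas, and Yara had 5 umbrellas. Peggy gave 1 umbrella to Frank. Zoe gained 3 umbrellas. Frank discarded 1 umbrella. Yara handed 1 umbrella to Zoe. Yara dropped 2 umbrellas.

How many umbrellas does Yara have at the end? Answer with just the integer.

Tracking counts step by step:
Start: Zoe=0, Frank=0, Peggy=4, Yara=5
Event 1 (Peggy -> Frank, 1): Peggy: 4 -> 3, Frank: 0 -> 1. State: Zoe=0, Frank=1, Peggy=3, Yara=5
Event 2 (Zoe +3): Zoe: 0 -> 3. State: Zoe=3, Frank=1, Peggy=3, Yara=5
Event 3 (Frank -1): Frank: 1 -> 0. State: Zoe=3, Frank=0, Peggy=3, Yara=5
Event 4 (Yara -> Zoe, 1): Yara: 5 -> 4, Zoe: 3 -> 4. State: Zoe=4, Frank=0, Peggy=3, Yara=4
Event 5 (Yara -2): Yara: 4 -> 2. State: Zoe=4, Frank=0, Peggy=3, Yara=2

Yara's final count: 2

Answer: 2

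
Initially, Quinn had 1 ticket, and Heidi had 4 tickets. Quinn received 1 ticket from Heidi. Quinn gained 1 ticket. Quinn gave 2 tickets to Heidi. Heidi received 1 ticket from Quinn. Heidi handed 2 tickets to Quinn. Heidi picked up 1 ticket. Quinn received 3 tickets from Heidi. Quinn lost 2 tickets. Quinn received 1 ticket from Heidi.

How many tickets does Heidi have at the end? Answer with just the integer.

Tracking counts step by step:
Start: Quinn=1, Heidi=4
Event 1 (Heidi -> Quinn, 1): Heidi: 4 -> 3, Quinn: 1 -> 2. State: Quinn=2, Heidi=3
Event 2 (Quinn +1): Quinn: 2 -> 3. State: Quinn=3, Heidi=3
Event 3 (Quinn -> Heidi, 2): Quinn: 3 -> 1, Heidi: 3 -> 5. State: Quinn=1, Heidi=5
Event 4 (Quinn -> Heidi, 1): Quinn: 1 -> 0, Heidi: 5 -> 6. State: Quinn=0, Heidi=6
Event 5 (Heidi -> Quinn, 2): Heidi: 6 -> 4, Quinn: 0 -> 2. State: Quinn=2, Heidi=4
Event 6 (Heidi +1): Heidi: 4 -> 5. State: Quinn=2, Heidi=5
Event 7 (Heidi -> Quinn, 3): Heidi: 5 -> 2, Quinn: 2 -> 5. State: Quinn=5, Heidi=2
Event 8 (Quinn -2): Quinn: 5 -> 3. State: Quinn=3, Heidi=2
Event 9 (Heidi -> Quinn, 1): Heidi: 2 -> 1, Quinn: 3 -> 4. State: Quinn=4, Heidi=1

Heidi's final count: 1

Answer: 1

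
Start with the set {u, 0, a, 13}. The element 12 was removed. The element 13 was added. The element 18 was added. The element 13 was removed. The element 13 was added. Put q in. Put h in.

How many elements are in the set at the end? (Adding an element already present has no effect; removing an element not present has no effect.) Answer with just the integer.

Tracking the set through each operation:
Start: {0, 13, a, u}
Event 1 (remove 12): not present, no change. Set: {0, 13, a, u}
Event 2 (add 13): already present, no change. Set: {0, 13, a, u}
Event 3 (add 18): added. Set: {0, 13, 18, a, u}
Event 4 (remove 13): removed. Set: {0, 18, a, u}
Event 5 (add 13): added. Set: {0, 13, 18, a, u}
Event 6 (add q): added. Set: {0, 13, 18, a, q, u}
Event 7 (add h): added. Set: {0, 13, 18, a, h, q, u}

Final set: {0, 13, 18, a, h, q, u} (size 7)

Answer: 7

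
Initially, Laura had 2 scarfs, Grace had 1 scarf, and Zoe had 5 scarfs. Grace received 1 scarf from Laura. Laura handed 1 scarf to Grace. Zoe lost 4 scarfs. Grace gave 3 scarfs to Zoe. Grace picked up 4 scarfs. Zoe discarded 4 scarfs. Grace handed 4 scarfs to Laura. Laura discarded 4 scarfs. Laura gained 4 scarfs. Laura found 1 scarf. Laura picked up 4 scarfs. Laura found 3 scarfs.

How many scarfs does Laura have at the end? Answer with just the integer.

Answer: 12

Derivation:
Tracking counts step by step:
Start: Laura=2, Grace=1, Zoe=5
Event 1 (Laura -> Grace, 1): Laura: 2 -> 1, Grace: 1 -> 2. State: Laura=1, Grace=2, Zoe=5
Event 2 (Laura -> Grace, 1): Laura: 1 -> 0, Grace: 2 -> 3. State: Laura=0, Grace=3, Zoe=5
Event 3 (Zoe -4): Zoe: 5 -> 1. State: Laura=0, Grace=3, Zoe=1
Event 4 (Grace -> Zoe, 3): Grace: 3 -> 0, Zoe: 1 -> 4. State: Laura=0, Grace=0, Zoe=4
Event 5 (Grace +4): Grace: 0 -> 4. State: Laura=0, Grace=4, Zoe=4
Event 6 (Zoe -4): Zoe: 4 -> 0. State: Laura=0, Grace=4, Zoe=0
Event 7 (Grace -> Laura, 4): Grace: 4 -> 0, Laura: 0 -> 4. State: Laura=4, Grace=0, Zoe=0
Event 8 (Laura -4): Laura: 4 -> 0. State: Laura=0, Grace=0, Zoe=0
Event 9 (Laura +4): Laura: 0 -> 4. State: Laura=4, Grace=0, Zoe=0
Event 10 (Laura +1): Laura: 4 -> 5. State: Laura=5, Grace=0, Zoe=0
Event 11 (Laura +4): Laura: 5 -> 9. State: Laura=9, Grace=0, Zoe=0
Event 12 (Laura +3): Laura: 9 -> 12. State: Laura=12, Grace=0, Zoe=0

Laura's final count: 12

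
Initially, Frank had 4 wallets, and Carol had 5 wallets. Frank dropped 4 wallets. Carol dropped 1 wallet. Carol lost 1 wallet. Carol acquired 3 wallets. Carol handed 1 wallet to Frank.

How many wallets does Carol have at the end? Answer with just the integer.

Tracking counts step by step:
Start: Frank=4, Carol=5
Event 1 (Frank -4): Frank: 4 -> 0. State: Frank=0, Carol=5
Event 2 (Carol -1): Carol: 5 -> 4. State: Frank=0, Carol=4
Event 3 (Carol -1): Carol: 4 -> 3. State: Frank=0, Carol=3
Event 4 (Carol +3): Carol: 3 -> 6. State: Frank=0, Carol=6
Event 5 (Carol -> Frank, 1): Carol: 6 -> 5, Frank: 0 -> 1. State: Frank=1, Carol=5

Carol's final count: 5

Answer: 5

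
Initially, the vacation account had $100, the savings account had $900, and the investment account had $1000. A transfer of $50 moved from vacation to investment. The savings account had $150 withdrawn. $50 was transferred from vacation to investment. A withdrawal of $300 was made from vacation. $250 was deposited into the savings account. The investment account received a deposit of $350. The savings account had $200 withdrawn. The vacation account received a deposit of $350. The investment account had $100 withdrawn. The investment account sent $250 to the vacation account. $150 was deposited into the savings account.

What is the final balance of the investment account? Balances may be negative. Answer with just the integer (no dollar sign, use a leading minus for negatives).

Tracking account balances step by step:
Start: vacation=100, savings=900, investment=1000
Event 1 (transfer 50 vacation -> investment): vacation: 100 - 50 = 50, investment: 1000 + 50 = 1050. Balances: vacation=50, savings=900, investment=1050
Event 2 (withdraw 150 from savings): savings: 900 - 150 = 750. Balances: vacation=50, savings=750, investment=1050
Event 3 (transfer 50 vacation -> investment): vacation: 50 - 50 = 0, investment: 1050 + 50 = 1100. Balances: vacation=0, savings=750, investment=1100
Event 4 (withdraw 300 from vacation): vacation: 0 - 300 = -300. Balances: vacation=-300, savings=750, investment=1100
Event 5 (deposit 250 to savings): savings: 750 + 250 = 1000. Balances: vacation=-300, savings=1000, investment=1100
Event 6 (deposit 350 to investment): investment: 1100 + 350 = 1450. Balances: vacation=-300, savings=1000, investment=1450
Event 7 (withdraw 200 from savings): savings: 1000 - 200 = 800. Balances: vacation=-300, savings=800, investment=1450
Event 8 (deposit 350 to vacation): vacation: -300 + 350 = 50. Balances: vacation=50, savings=800, investment=1450
Event 9 (withdraw 100 from investment): investment: 1450 - 100 = 1350. Balances: vacation=50, savings=800, investment=1350
Event 10 (transfer 250 investment -> vacation): investment: 1350 - 250 = 1100, vacation: 50 + 250 = 300. Balances: vacation=300, savings=800, investment=1100
Event 11 (deposit 150 to savings): savings: 800 + 150 = 950. Balances: vacation=300, savings=950, investment=1100

Final balance of investment: 1100

Answer: 1100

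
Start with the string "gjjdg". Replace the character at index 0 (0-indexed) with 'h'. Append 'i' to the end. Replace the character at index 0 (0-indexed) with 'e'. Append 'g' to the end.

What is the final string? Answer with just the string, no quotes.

Answer: ejjdgig

Derivation:
Applying each edit step by step:
Start: "gjjdg"
Op 1 (replace idx 0: 'g' -> 'h'): "gjjdg" -> "hjjdg"
Op 2 (append 'i'): "hjjdg" -> "hjjdgi"
Op 3 (replace idx 0: 'h' -> 'e'): "hjjdgi" -> "ejjdgi"
Op 4 (append 'g'): "ejjdgi" -> "ejjdgig"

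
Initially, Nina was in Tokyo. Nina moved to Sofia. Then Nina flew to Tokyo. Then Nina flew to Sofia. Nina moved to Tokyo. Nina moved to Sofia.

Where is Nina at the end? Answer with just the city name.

Answer: Sofia

Derivation:
Tracking Nina's location:
Start: Nina is in Tokyo.
After move 1: Tokyo -> Sofia. Nina is in Sofia.
After move 2: Sofia -> Tokyo. Nina is in Tokyo.
After move 3: Tokyo -> Sofia. Nina is in Sofia.
After move 4: Sofia -> Tokyo. Nina is in Tokyo.
After move 5: Tokyo -> Sofia. Nina is in Sofia.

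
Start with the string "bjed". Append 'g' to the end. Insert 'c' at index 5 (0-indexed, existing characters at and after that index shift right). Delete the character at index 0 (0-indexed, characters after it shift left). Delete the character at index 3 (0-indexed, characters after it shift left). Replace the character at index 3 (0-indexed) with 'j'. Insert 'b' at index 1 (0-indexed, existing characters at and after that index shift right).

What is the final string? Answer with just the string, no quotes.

Applying each edit step by step:
Start: "bjed"
Op 1 (append 'g'): "bjed" -> "bjedg"
Op 2 (insert 'c' at idx 5): "bjedg" -> "bjedgc"
Op 3 (delete idx 0 = 'b'): "bjedgc" -> "jedgc"
Op 4 (delete idx 3 = 'g'): "jedgc" -> "jedc"
Op 5 (replace idx 3: 'c' -> 'j'): "jedc" -> "jedj"
Op 6 (insert 'b' at idx 1): "jedj" -> "jbedj"

Answer: jbedj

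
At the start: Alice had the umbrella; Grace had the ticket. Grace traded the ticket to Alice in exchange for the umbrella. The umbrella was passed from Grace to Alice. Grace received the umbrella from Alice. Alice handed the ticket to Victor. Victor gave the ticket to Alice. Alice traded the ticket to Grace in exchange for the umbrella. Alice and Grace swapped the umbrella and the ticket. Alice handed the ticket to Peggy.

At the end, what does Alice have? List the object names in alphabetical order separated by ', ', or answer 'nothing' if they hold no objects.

Answer: nothing

Derivation:
Tracking all object holders:
Start: umbrella:Alice, ticket:Grace
Event 1 (swap ticket<->umbrella: now ticket:Alice, umbrella:Grace). State: umbrella:Grace, ticket:Alice
Event 2 (give umbrella: Grace -> Alice). State: umbrella:Alice, ticket:Alice
Event 3 (give umbrella: Alice -> Grace). State: umbrella:Grace, ticket:Alice
Event 4 (give ticket: Alice -> Victor). State: umbrella:Grace, ticket:Victor
Event 5 (give ticket: Victor -> Alice). State: umbrella:Grace, ticket:Alice
Event 6 (swap ticket<->umbrella: now ticket:Grace, umbrella:Alice). State: umbrella:Alice, ticket:Grace
Event 7 (swap umbrella<->ticket: now umbrella:Grace, ticket:Alice). State: umbrella:Grace, ticket:Alice
Event 8 (give ticket: Alice -> Peggy). State: umbrella:Grace, ticket:Peggy

Final state: umbrella:Grace, ticket:Peggy
Alice holds: (nothing).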